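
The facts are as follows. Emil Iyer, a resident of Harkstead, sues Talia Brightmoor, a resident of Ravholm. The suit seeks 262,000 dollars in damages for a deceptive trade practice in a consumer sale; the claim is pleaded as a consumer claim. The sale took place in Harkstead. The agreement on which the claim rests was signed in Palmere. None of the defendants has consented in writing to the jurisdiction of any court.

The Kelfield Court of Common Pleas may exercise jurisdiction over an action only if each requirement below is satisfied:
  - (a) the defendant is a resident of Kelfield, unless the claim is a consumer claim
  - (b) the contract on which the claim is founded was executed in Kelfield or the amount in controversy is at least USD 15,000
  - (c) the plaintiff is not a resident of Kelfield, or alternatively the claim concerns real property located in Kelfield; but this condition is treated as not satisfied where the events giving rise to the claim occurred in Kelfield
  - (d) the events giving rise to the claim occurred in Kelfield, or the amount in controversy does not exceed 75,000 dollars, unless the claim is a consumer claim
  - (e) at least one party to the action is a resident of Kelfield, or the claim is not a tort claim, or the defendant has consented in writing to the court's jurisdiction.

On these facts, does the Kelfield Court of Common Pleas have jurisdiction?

The Kelfield Court of Common Pleas:
  (a) The defendant resides in Ravholm, not Kelfield. The proviso rescues it, though: the claim is a consumer claim. Satisfied.
  (b) The amount in controversy is 262,000 dollars, which meets the USD 15,000 floor, which satisfies one of the alternatives. Condition met.
  (c) The plaintiff resides in Harkstead, which is not Kelfield, so one alternative holds. The carve-out does not apply: the operative events occurred in Harkstead, not Kelfield. Met.
  (d) The operative events occurred in Harkstead, not Kelfield; the amount in controversy is $262,000, above the $75,000 ceiling — none of the alternatives is met. The proviso rescues it, though: the claim is a consumer claim. Condition met.
  (e) The claim is a consumer claim, not a tort claim, so this disjunct is met. Condition met.
  → Every requirement is satisfied — jurisdiction.

Yes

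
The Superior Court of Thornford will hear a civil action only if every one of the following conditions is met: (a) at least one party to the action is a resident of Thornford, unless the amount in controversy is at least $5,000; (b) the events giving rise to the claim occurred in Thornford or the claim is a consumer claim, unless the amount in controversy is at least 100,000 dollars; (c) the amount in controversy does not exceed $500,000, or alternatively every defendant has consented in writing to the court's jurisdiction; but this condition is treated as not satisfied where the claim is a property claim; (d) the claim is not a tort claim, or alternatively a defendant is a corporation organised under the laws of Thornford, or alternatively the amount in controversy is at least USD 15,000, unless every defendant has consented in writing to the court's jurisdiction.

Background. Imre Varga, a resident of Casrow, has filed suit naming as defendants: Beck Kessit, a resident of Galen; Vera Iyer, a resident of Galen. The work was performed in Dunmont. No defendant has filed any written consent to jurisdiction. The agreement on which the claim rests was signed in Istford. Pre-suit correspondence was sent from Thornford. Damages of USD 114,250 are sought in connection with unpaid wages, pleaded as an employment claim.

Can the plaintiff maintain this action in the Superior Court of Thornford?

Yes

The Superior Court of Thornford:
  (a) No party resides in Thornford. However, the amount in controversy is USD 114,250, which meets the 5,000 dollars floor, so the 'unless' proviso supplies this condition. Met.
  (b) The operative events occurred in Dunmont, not Thornford; the claim is an employment claim, not a consumer claim — none of the alternatives is met. The proviso rescues it, though: the amount in controversy is $114,250, which meets the USD 100,000 floor. Met.
  (c) The amount in controversy is USD 114,250, within the 500,000 dollars ceiling, so one alternative holds. And the carve-out is inapplicable — the claim is an employment claim, not a property claim. Satisfied.
  (d) The claim is an employment claim, not a tort claim, which satisfies one of the alternatives. Satisfied.
  → Every requirement is satisfied — jurisdiction.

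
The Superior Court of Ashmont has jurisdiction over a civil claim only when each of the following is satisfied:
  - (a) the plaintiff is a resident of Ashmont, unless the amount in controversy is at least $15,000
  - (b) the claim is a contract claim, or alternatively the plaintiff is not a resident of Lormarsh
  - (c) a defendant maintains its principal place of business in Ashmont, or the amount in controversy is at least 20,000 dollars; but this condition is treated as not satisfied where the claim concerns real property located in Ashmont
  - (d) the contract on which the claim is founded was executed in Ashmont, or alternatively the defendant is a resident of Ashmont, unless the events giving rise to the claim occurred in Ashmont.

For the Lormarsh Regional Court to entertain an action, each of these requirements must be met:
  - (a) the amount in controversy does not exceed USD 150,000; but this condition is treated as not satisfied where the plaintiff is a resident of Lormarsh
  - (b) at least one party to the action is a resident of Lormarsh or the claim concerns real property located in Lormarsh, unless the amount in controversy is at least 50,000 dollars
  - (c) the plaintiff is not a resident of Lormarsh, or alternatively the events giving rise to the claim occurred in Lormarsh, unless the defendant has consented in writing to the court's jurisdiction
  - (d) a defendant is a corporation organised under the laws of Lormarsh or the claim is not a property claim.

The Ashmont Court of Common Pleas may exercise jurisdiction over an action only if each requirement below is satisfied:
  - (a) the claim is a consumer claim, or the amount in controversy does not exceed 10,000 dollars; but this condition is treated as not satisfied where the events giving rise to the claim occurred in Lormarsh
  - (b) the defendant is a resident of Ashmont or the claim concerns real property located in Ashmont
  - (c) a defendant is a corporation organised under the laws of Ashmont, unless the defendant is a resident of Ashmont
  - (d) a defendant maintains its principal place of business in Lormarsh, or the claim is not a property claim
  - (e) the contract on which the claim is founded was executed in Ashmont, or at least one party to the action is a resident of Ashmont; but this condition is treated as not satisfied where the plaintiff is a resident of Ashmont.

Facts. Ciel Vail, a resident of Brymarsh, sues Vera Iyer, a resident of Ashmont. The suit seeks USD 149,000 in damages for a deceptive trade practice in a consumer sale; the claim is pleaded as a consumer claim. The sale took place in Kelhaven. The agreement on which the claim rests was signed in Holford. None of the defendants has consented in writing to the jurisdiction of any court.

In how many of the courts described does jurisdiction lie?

The Superior Court of Ashmont:
  (a) The plaintiff resides in Brymarsh, not Ashmont. But the amount in controversy is $149,000, which meets the $15,000 floor, and the 'unless' clause therefore excuses the requirement. Condition met.
  (b) The plaintiff resides in Brymarsh, which is not Lormarsh, so this disjunct is met. Met.
  (c) The amount in controversy is $149,000, which meets the 20,000 dollars floor, so this disjunct is met. And the carve-out is inapplicable — the claim does not concern real property. Satisfied.
  (d) The defendant resides in Ashmont — that alternative is enough. Met.
  → Every requirement is satisfied — jurisdiction.
The Lormarsh Regional Court:
  (a) The amount in controversy is USD 149,000, within the $150,000 ceiling. The carve-out does not apply: the plaintiff resides in Brymarsh, not Lormarsh. Met.
  (b) No party resides in Lormarsh; the claim does not concern real property — every alternative fails. The proviso rescues it, though: the amount in controversy is USD 149,000, which meets the 50,000 dollars floor. Condition met.
  (c) The plaintiff resides in Brymarsh, which is not Lormarsh, which satisfies one of the alternatives. Condition met.
  (d) The claim is a consumer claim, not a property claim, so one alternative holds. Met.
  → All conditions met; jurisdiction exists.
The Ashmont Court of Common Pleas:
  (a) The claim is a consumer claim — that alternative is enough. The exception is not triggered, since the operative events occurred in Kelhaven, not Lormarsh. Satisfied.
  (b) The defendant resides in Ashmont, which satisfies one of the alternatives. Satisfied.
  (c) No defendant is a corporation. The proviso rescues it, though: the defendant resides in Ashmont. Satisfied.
  (d) The claim is a consumer claim, not a property claim, which satisfies one of the alternatives. Met.
  (e) Vera Iyer resides in Ashmont, so this disjunct is met. The carve-out does not apply: the plaintiff resides in Brymarsh, not Ashmont. Satisfied.
  → The court has jurisdiction.
Courts with jurisdiction: the Superior Court of Ashmont, the Lormarsh Regional Court, the Ashmont Court of Common Pleas — 3 in total.

3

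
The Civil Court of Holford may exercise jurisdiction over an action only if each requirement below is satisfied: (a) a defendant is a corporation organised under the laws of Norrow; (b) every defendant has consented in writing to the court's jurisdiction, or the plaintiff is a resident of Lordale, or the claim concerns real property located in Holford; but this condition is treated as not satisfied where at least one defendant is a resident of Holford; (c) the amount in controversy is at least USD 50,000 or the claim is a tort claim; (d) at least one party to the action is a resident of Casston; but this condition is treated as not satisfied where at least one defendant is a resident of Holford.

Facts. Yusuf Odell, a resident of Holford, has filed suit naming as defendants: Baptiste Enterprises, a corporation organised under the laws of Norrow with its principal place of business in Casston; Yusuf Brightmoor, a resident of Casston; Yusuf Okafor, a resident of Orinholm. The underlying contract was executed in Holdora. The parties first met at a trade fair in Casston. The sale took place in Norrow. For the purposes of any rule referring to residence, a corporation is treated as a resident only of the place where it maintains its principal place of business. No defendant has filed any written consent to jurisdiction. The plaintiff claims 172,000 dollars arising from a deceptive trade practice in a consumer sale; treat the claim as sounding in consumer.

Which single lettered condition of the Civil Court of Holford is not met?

The Civil Court of Holford:
  (a) Baptiste Enterprises is organised under the laws of Norrow. Satisfied.
  (b) No such written consent has been filed; the plaintiff resides in Holford, not Lordale; the claim does not concern real property — none of the alternatives is met. Not satisfied.
  (c) The amount in controversy is USD 172,000, which meets the $50,000 floor — that alternative is enough. Condition met.
  (d) Baptiste Enterprises resides in Casston. The carve-out does not apply: no defendant resides in Holford (they reside in Casston, Casston, Orinholm). Met.
Only condition (b) fails.

(b)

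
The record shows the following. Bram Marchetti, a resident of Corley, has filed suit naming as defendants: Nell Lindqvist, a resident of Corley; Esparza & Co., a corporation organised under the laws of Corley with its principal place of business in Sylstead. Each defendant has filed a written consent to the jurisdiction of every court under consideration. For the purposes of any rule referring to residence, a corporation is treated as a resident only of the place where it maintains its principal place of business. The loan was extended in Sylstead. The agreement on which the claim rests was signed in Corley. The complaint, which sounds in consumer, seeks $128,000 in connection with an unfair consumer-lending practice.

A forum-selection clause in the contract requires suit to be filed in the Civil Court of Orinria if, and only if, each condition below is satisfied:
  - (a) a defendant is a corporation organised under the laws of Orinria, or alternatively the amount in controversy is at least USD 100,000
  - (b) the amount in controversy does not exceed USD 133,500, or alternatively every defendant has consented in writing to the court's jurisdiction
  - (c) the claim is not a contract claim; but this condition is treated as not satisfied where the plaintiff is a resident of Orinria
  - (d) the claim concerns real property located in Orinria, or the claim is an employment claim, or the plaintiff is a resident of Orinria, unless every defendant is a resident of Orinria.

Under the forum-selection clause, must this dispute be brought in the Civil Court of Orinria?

The Civil Court of Orinria:
  (a) The amount in controversy is USD 128,000, which meets the USD 100,000 floor, so this disjunct is met. Satisfied.
  (b) The amount in controversy is USD 128,000, within the 133,500 dollars ceiling — that alternative is enough. Satisfied.
  (c) The claim is a consumer claim, not a contract claim. The carve-out does not apply: the plaintiff resides in Corley, not Orinria. Met.
  (d) The claim does not concern real property; the claim is a consumer claim, not an employment claim; the plaintiff resides in Corley, not Orinria — no alternative holds. The proviso offers no rescue either, since the defendants reside as follows — Nell Lindqvist in Corley, Esparza & Co. in Sylstead — not all in Orinria. Not satisfied.
  → The clause does not apply.

No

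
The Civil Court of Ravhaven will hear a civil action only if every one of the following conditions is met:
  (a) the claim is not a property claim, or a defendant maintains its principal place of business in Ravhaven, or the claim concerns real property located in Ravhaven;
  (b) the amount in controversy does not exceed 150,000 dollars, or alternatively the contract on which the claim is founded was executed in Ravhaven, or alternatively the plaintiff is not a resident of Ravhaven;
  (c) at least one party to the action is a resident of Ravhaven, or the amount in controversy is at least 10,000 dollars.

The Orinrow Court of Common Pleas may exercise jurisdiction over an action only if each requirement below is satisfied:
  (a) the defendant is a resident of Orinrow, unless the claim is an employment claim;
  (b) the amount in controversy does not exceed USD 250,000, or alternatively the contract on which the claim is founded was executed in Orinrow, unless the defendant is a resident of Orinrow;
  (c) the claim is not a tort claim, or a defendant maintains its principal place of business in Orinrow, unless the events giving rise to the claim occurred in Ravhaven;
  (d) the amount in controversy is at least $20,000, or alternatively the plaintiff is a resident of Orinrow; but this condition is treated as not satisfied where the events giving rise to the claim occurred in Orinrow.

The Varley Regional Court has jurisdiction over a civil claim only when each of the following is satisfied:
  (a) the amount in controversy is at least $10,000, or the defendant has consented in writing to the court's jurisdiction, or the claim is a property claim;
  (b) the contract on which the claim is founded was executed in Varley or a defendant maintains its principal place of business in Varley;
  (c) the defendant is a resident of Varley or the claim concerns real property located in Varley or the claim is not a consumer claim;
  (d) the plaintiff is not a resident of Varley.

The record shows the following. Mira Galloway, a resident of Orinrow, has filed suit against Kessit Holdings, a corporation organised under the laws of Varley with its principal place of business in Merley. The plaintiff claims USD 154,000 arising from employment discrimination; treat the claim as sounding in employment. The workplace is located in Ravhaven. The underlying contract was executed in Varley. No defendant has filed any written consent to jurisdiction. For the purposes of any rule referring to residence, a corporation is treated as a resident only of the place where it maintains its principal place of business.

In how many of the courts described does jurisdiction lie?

3

The Civil Court of Ravhaven:
  (a) The claim is an employment claim, not a property claim — that alternative is enough. Condition met.
  (b) The plaintiff resides in Orinrow, which is not Ravhaven, so one alternative holds. Condition met.
  (c) The amount in controversy is 154,000 dollars, which meets the USD 10,000 floor — that alternative is enough. Condition met.
  → Every requirement is satisfied — jurisdiction.
The Orinrow Court of Common Pleas:
  (a) The defendant resides in Merley, not Orinrow. But the claim is an employment claim, and the 'unless' clause therefore excuses the requirement. Condition met.
  (b) The amount in controversy is $154,000, within the $250,000 ceiling, so one alternative holds. Satisfied.
  (c) The claim is an employment claim, not a tort claim, which satisfies one of the alternatives. Met.
  (d) The amount in controversy is $154,000, which meets the 20,000 dollars floor — that alternative is enough. And the carve-out is inapplicable — the operative events occurred in Ravhaven, not Orinrow. Met.
  → Jurisdiction lies.
The Varley Regional Court:
  (a) The amount in controversy is 154,000 dollars, which meets the $10,000 floor, so this disjunct is met. Met.
  (b) The contract was executed in Varley, so this disjunct is met. Met.
  (c) The claim is an employment claim, not a consumer claim, which satisfies one of the alternatives. Satisfied.
  (d) The plaintiff resides in Orinrow, which is not Varley. Met.
  → Jurisdiction lies.
Courts with jurisdiction: the Civil Court of Ravhaven, the Orinrow Court of Common Pleas, the Varley Regional Court — 3 in total.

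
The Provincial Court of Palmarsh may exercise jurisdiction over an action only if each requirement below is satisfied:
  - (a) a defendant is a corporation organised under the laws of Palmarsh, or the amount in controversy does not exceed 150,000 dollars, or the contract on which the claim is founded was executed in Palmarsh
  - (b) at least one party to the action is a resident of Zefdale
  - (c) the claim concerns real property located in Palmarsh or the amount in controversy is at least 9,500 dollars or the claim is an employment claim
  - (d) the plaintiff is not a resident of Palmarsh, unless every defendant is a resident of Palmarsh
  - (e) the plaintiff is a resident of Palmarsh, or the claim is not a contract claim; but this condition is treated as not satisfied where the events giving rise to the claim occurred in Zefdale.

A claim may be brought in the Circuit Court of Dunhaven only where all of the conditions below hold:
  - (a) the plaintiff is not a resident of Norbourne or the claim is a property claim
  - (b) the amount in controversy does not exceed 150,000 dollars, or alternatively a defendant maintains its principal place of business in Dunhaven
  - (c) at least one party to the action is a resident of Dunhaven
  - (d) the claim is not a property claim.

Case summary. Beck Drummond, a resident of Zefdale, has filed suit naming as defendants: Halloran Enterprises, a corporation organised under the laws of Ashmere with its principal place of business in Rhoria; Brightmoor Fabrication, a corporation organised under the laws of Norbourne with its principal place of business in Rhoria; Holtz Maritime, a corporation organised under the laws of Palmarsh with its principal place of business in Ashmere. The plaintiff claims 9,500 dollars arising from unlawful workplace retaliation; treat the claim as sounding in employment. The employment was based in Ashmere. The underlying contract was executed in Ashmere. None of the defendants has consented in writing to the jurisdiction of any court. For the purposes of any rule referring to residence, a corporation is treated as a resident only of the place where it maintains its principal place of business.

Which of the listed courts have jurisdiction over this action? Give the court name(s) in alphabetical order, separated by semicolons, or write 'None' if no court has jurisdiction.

the Provincial Court of Palmarsh

The Provincial Court of Palmarsh:
  (a) Holtz Maritime is organised under the laws of Palmarsh — that alternative is enough. Condition met.
  (b) Beck Drummond resides in Zefdale. Condition met.
  (c) The amount in controversy is USD 9,500, which meets the USD 9,500 floor, so this disjunct is met. Met.
  (d) The plaintiff resides in Zefdale, which is not Palmarsh. Satisfied.
  (e) The claim is an employment claim, not a contract claim, so one alternative holds. The carve-out does not apply: the operative events occurred in Ashmere, not Zefdale. Satisfied.
  → Jurisdiction lies.
The Circuit Court of Dunhaven:
  (a) The plaintiff resides in Zefdale, which is not Norbourne, which satisfies one of the alternatives. Satisfied.
  (b) The amount in controversy is 9,500 dollars, within the 150,000 dollars ceiling — that alternative is enough. Satisfied.
  (c) No party resides in Dunhaven. Fails.
  (d) The claim is an employment claim, not a property claim. Met.
  → At least one condition fails; no jurisdiction.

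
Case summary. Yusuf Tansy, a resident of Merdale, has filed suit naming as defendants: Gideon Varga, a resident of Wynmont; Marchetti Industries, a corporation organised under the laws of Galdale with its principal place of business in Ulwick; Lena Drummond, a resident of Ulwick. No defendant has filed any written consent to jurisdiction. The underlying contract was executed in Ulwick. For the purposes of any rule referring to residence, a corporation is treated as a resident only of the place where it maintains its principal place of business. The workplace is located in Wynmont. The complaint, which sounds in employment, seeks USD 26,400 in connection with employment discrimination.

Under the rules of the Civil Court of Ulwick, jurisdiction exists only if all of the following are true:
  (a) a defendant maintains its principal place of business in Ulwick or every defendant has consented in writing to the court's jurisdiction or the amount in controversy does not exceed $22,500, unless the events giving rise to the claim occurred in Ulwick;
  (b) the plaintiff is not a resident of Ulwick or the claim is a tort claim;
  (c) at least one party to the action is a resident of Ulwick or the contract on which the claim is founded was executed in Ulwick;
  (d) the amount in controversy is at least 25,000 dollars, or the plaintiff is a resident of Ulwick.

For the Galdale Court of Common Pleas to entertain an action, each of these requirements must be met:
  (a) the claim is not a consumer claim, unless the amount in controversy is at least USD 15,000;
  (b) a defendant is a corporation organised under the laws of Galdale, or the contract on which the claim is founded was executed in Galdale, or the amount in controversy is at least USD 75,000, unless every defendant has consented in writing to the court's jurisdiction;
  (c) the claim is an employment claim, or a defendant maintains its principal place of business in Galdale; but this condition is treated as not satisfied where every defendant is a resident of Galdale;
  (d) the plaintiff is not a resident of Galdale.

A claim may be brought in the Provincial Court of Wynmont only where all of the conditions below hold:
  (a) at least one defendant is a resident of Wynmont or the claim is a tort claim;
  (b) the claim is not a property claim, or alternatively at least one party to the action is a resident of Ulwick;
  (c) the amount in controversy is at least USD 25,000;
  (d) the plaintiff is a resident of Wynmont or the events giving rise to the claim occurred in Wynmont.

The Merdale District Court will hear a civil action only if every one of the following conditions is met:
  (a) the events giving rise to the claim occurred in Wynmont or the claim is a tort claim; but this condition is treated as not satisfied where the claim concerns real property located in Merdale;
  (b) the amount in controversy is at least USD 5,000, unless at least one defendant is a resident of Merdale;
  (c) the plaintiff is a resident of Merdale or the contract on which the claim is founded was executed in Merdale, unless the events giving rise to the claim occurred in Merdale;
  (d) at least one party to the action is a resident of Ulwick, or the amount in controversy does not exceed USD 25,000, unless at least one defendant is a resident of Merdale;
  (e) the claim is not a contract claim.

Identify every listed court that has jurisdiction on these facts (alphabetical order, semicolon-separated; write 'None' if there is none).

the Civil Court of Ulwick; the Galdale Court of Common Pleas; the Merdale District Court; the Provincial Court of Wynmont

The Civil Court of Ulwick:
  (a) Marchetti Industries has its principal place of business in Ulwick, which satisfies one of the alternatives. Condition met.
  (b) The plaintiff resides in Merdale, which is not Ulwick, which satisfies one of the alternatives. Condition met.
  (c) Marchetti Industries resides in Ulwick — that alternative is enough. Met.
  (d) The amount in controversy is USD 26,400, which meets the $25,000 floor, so one alternative holds. Condition met.
  → The court has jurisdiction.
The Galdale Court of Common Pleas:
  (a) The claim is an employment claim, not a consumer claim. Satisfied.
  (b) Marchetti Industries is organised under the laws of Galdale — that alternative is enough. Condition met.
  (c) The claim is an employment claim, so one alternative holds. And the carve-out is inapplicable — the defendants reside as follows — Gideon Varga in Wynmont, Marchetti Industries in Ulwick, Lena Drummond in Ulwick — not all in Galdale. Met.
  (d) The plaintiff resides in Merdale, which is not Galdale. Satisfied.
  → Jurisdiction lies.
The Provincial Court of Wynmont:
  (a) Gideon Varga resides in Wynmont — that alternative is enough. Condition met.
  (b) The claim is an employment claim, not a property claim, so this disjunct is met. Met.
  (c) The amount in controversy is $26,400, which meets the $25,000 floor. Condition met.
  (d) The operative events occurred in Wynmont, so one alternative holds. Met.
  → All conditions met; jurisdiction exists.
The Merdale District Court:
  (a) The operative events occurred in Wynmont, so this disjunct is met. The exception is not triggered, since the claim does not concern real property. Satisfied.
  (b) The amount in controversy is $26,400, which meets the USD 5,000 floor. Condition met.
  (c) The plaintiff resides in Merdale, so one alternative holds. Met.
  (d) Marchetti Industries resides in Ulwick, so this disjunct is met. Satisfied.
  (e) The claim is an employment claim, not a contract claim. Met.
  → Every requirement is satisfied — jurisdiction.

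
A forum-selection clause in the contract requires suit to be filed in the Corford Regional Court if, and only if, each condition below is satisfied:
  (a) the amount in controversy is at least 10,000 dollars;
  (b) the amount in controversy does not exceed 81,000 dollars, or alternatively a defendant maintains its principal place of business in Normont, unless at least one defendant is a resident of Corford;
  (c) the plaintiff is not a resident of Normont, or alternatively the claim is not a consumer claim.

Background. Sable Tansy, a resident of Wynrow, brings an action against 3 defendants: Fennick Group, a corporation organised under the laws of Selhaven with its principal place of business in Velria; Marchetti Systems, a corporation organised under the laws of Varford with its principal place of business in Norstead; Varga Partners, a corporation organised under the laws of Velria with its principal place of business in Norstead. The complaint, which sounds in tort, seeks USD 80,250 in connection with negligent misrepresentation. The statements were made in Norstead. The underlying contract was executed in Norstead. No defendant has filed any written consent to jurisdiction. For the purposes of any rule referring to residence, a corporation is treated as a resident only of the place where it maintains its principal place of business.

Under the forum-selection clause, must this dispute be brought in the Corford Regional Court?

The Corford Regional Court:
  (a) The amount in controversy is 80,250 dollars, which meets the 10,000 dollars floor. Satisfied.
  (b) The amount in controversy is $80,250, within the USD 81,000 ceiling, so one alternative holds. Satisfied.
  (c) The plaintiff resides in Wynrow, which is not Normont, so this disjunct is met. Satisfied.
  → The clause applies.

Yes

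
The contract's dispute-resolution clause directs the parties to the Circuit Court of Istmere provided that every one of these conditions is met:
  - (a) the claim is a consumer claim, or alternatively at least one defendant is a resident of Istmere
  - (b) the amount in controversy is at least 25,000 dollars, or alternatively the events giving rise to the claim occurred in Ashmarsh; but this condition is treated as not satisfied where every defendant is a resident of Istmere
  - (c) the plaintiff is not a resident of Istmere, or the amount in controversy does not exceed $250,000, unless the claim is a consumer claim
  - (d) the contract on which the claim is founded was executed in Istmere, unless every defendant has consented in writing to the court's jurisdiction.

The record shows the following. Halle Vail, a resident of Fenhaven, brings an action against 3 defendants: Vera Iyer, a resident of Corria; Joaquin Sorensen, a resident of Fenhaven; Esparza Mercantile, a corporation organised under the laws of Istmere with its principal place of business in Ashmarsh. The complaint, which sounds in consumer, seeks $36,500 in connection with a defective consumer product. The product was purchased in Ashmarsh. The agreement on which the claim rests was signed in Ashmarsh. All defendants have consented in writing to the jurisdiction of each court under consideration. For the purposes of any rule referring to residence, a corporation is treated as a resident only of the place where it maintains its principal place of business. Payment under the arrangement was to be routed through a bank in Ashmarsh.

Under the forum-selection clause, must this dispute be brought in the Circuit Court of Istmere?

Yes

The Circuit Court of Istmere:
  (a) The claim is a consumer claim, so this disjunct is met. Satisfied.
  (b) The amount in controversy is USD 36,500, which meets the 25,000 dollars floor, so this disjunct is met. The carve-out does not apply: the defendants reside as follows — Vera Iyer in Corria, Joaquin Sorensen in Fenhaven, Esparza Mercantile in Ashmarsh — not all in Istmere. Condition met.
  (c) The plaintiff resides in Fenhaven, which is not Istmere, so this disjunct is met. Satisfied.
  (d) The contract was executed in Ashmarsh, not Istmere. The proviso rescues it, though: every defendant has filed written consent. Condition met.
  → The clause applies.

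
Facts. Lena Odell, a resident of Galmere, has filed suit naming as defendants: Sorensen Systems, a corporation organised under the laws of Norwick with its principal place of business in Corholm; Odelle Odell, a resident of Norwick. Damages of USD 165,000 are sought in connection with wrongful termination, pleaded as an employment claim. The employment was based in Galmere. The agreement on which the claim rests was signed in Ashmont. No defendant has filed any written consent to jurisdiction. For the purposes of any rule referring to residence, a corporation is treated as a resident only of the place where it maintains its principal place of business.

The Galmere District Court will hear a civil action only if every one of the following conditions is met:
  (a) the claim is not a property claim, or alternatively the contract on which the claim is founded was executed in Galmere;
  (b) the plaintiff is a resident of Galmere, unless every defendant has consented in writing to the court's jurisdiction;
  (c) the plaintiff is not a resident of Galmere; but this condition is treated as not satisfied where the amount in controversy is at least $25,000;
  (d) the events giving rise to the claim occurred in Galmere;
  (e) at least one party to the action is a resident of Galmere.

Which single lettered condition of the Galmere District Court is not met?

The Galmere District Court:
  (a) The claim is an employment claim, not a property claim, which satisfies one of the alternatives. Met.
  (b) The plaintiff resides in Galmere. Met.
  (c) The plaintiff resides in Galmere. Not satisfied.
  (d) The operative events occurred in Galmere. Satisfied.
  (e) Lena Odell resides in Galmere. Met.
Only condition (c) fails.

(c)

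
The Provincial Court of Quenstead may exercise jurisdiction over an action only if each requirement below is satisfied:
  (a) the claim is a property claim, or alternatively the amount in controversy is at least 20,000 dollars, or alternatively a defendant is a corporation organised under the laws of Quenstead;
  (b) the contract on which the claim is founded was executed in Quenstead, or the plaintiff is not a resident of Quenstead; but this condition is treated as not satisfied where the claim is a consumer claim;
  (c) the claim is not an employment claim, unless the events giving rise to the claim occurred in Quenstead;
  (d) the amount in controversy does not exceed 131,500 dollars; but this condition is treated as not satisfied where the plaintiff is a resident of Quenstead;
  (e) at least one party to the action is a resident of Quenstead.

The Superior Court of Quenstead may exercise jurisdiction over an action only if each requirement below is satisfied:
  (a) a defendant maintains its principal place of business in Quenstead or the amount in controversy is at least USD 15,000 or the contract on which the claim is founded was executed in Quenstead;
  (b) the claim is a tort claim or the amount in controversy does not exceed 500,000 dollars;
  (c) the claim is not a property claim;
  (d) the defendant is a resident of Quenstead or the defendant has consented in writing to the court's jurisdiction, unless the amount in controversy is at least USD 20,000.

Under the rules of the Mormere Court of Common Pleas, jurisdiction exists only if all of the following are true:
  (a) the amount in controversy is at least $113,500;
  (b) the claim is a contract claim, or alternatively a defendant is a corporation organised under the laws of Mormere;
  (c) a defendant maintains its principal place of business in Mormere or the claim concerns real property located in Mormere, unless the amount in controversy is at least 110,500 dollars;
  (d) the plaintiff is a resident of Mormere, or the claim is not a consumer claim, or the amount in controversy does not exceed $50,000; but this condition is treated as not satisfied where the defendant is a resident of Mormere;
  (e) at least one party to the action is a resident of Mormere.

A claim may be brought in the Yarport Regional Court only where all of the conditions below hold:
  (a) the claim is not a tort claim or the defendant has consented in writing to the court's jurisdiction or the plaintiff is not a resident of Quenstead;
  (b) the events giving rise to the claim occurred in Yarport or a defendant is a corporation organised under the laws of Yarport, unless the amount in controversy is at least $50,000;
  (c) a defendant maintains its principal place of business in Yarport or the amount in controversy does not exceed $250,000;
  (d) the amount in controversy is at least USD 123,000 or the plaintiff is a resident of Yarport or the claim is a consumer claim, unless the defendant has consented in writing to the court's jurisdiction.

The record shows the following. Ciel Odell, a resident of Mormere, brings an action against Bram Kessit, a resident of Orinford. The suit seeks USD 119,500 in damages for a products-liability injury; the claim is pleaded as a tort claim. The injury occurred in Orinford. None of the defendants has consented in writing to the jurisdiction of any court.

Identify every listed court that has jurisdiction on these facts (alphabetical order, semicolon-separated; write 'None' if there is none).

The Provincial Court of Quenstead:
  (a) The amount in controversy is 119,500 dollars, which meets the USD 20,000 floor, which satisfies one of the alternatives. Met.
  (b) The plaintiff resides in Mormere, which is not Quenstead, which satisfies one of the alternatives. And the carve-out is inapplicable — the claim is a tort claim, not a consumer claim. Condition met.
  (c) The claim is a tort claim, not an employment claim. Satisfied.
  (d) The amount in controversy is USD 119,500, within the 131,500 dollars ceiling. The carve-out does not apply: the plaintiff resides in Mormere, not Quenstead. Satisfied.
  (e) No party resides in Quenstead. Condition not met.
  → Not every requirement is met — no jurisdiction.
The Superior Court of Quenstead:
  (a) The amount in controversy is USD 119,500, which meets the 15,000 dollars floor, so one alternative holds. Met.
  (b) The claim is a tort claim, so one alternative holds. Condition met.
  (c) The claim is a tort claim, not a property claim. Met.
  (d) The defendant resides in Orinford, not Quenstead; no such written consent has been filed — none of the alternatives is met. But the amount in controversy is USD 119,500, which meets the $20,000 floor, and the 'unless' clause therefore excuses the requirement. Condition met.
  → Every requirement is satisfied — jurisdiction.
The Mormere Court of Common Pleas:
  (a) The amount in controversy is 119,500 dollars, which meets the 113,500 dollars floor. Met.
  (b) The claim is a tort claim, not a contract claim; no defendant is a corporation — no alternative holds. Condition not met.
  (c) No defendant is a corporation; the claim does not concern real property — none of the alternatives is met. However, the amount in controversy is $119,500, which meets the 110,500 dollars floor, so the 'unless' proviso supplies this condition. Met.
  (d) The plaintiff resides in Mormere, so this disjunct is met. The carve-out does not apply: the defendant resides in Orinford, not Mormere. Condition met.
  (e) Ciel Odell resides in Mormere. Satisfied.
  → No jurisdiction.
The Yarport Regional Court:
  (a) The plaintiff resides in Mormere, which is not Quenstead, so this disjunct is met. Satisfied.
  (b) The operative events occurred in Orinford, not Yarport; no defendant is a corporation — none of the alternatives is met. The proviso rescues it, though: the amount in controversy is USD 119,500, which meets the USD 50,000 floor. Met.
  (c) The amount in controversy is USD 119,500, within the 250,000 dollars ceiling, so one alternative holds. Met.
  (d) The amount in controversy is USD 119,500, below the 123,000 dollars floor; the plaintiff resides in Mormere, not Yarport; the claim is a tort claim, not a consumer claim — none of the alternatives is met. And no such written consent has been filed, so the proviso does not save it. Fails.
  → No jurisdiction.

the Superior Court of Quenstead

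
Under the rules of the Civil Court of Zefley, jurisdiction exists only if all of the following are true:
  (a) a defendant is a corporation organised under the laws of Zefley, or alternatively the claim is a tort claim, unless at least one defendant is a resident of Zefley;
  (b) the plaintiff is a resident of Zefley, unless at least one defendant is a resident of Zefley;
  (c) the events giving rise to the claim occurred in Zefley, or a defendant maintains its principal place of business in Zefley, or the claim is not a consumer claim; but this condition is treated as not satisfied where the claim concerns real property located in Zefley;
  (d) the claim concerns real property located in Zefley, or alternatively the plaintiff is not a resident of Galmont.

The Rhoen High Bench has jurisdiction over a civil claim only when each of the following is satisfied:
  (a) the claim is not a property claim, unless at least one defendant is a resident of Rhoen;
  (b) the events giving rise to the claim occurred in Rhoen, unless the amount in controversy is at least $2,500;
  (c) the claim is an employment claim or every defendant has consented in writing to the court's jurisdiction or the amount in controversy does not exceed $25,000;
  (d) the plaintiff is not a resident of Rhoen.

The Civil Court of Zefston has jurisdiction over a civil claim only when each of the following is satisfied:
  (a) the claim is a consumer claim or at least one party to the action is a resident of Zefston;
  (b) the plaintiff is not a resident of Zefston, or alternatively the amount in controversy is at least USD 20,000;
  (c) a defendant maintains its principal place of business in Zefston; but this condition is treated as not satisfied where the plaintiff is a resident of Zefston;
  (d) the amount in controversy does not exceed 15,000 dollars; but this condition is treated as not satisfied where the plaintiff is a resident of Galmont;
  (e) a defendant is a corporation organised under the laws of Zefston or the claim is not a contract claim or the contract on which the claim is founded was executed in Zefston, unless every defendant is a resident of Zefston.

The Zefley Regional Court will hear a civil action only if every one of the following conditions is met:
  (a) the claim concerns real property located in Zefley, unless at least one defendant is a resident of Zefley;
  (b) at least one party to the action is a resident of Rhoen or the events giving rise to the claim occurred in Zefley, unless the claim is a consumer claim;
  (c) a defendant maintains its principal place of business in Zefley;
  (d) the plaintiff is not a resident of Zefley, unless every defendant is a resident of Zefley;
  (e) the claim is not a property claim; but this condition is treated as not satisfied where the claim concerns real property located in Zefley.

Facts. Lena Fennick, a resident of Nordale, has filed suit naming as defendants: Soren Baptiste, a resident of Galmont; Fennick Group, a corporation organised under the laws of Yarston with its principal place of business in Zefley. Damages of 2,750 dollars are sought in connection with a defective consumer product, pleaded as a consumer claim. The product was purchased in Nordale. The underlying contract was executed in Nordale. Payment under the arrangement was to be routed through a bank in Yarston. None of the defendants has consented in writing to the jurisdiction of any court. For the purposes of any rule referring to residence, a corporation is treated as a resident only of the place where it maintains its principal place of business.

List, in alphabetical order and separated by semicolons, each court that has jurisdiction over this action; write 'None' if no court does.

The Civil Court of Zefley:
  (a) The corporate defendant(s) are organised in Yarston, not Zefley; the claim is a consumer claim, not a tort claim — no alternative holds. The proviso rescues it, though: Fennick Group resides in Zefley. Condition met.
  (b) The plaintiff resides in Nordale, not Zefley. However, Fennick Group resides in Zefley, so the 'unless' proviso supplies this condition. Satisfied.
  (c) Fennick Group has its principal place of business in Zefley, so this disjunct is met. The exception is not triggered, since the claim does not concern real property. Condition met.
  (d) The plaintiff resides in Nordale, which is not Galmont — that alternative is enough. Satisfied.
  → Jurisdiction lies.
The Rhoen High Bench:
  (a) The claim is a consumer claim, not a property claim. Satisfied.
  (b) The operative events occurred in Nordale, not Rhoen. But the amount in controversy is $2,750, which meets the 2,500 dollars floor, and the 'unless' clause therefore excuses the requirement. Met.
  (c) The amount in controversy is $2,750, within the $25,000 ceiling — that alternative is enough. Condition met.
  (d) The plaintiff resides in Nordale, which is not Rhoen. Met.
  → Jurisdiction lies.
The Civil Court of Zefston:
  (a) The claim is a consumer claim, so one alternative holds. Condition met.
  (b) The plaintiff resides in Nordale, which is not Zefston, which satisfies one of the alternatives. Condition met.
  (c) The corporate defendant(s) have their principal place of business in Zefley, not Zefston. Fails.
  (d) The amount in controversy is $2,750, within the USD 15,000 ceiling. The carve-out does not apply: the plaintiff resides in Nordale, not Galmont. Satisfied.
  (e) The claim is a consumer claim, not a contract claim — that alternative is enough. Satisfied.
  → At least one condition fails; no jurisdiction.
The Zefley Regional Court:
  (a) The claim does not concern real property. But Fennick Group resides in Zefley, and the 'unless' clause therefore excuses the requirement. Satisfied.
  (b) No party resides in Rhoen; the operative events occurred in Nordale, not Zefley — none of the alternatives is met. The proviso rescues it, though: the claim is a consumer claim. Satisfied.
  (c) Fennick Group has its principal place of business in Zefley. Condition met.
  (d) The plaintiff resides in Nordale, which is not Zefley. Met.
  (e) The claim is a consumer claim, not a property claim. And the carve-out is inapplicable — the claim does not concern real property. Met.
  → Every requirement is satisfied — jurisdiction.

the Civil Court of Zefley; the Rhoen High Bench; the Zefley Regional Court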